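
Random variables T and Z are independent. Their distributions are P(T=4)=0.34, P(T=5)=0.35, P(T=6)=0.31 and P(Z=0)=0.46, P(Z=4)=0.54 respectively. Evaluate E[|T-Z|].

E[|T-Z|] = Σ_t Σ_z |t-z| · P(T=t)P(Z=z)
 = 4·0.1564 + 0·0.1836 + 5·0.161 + 1·0.189 + 6·0.1426 + 2·0.1674
 = 0.6256 + 0 + 0.805 + 0.189 + 0.8556 + 0.3348
 = 2.81

2.81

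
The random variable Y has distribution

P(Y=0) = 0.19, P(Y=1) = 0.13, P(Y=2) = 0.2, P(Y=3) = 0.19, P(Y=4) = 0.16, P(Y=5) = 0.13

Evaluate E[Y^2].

E[Y^2] = Σ y^2·P(Y=y)
 = 0·0.19 + 1·0.13 + 4·0.2 + 9·0.19 + 16·0.16 + 25·0.13
 = 0 + 0.13 + 0.8 + 1.71 + 2.56 + 3.25
 = 8.45

8.45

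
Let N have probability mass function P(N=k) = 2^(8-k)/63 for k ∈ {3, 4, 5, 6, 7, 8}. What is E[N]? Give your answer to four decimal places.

3.9048

E[N] = Σ n·P(N=n)
 = 3·32/63 + 4·16/63 + 5·8/63 + 6·4/63 + 7·2/63 + 8·1/63
 = 32/21 + 64/63 + 40/63 + 8/21 + 2/9 + 8/63
 = 82/21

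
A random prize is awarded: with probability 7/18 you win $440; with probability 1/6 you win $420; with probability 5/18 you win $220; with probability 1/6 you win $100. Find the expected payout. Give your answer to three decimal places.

318.889

E[payout] = 440·7/18 + 420·1/6 + 220·5/18 + 100·1/6
 = 1540/9 + 70 + 550/9 + 50/3
 = 2870/9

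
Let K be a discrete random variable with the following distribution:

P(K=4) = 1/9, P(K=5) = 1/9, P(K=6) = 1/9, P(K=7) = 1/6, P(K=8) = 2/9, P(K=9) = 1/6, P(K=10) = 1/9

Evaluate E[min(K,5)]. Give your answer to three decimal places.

E[min(K,5)] = Σ min(k,5)·P(K=k)
 = 4·1/9 + 5·1/9 + 5·1/9 + 5·1/6 + 5·2/9 + 5·1/6 + 5·1/9
 = 4/9 + 5/9 + 5/9 + 5/6 + 10/9 + 5/6 + 5/9
 = 44/9

4.889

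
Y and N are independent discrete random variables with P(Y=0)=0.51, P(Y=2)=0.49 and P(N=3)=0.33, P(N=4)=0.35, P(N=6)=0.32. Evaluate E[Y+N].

5.29

E[Y+N] = Σ_y Σ_n (y+n) · P(Y=y)P(N=n)
 = 3·0.1683 + 4·0.1785 + 6·0.1632 + 5·0.1617 + 6·0.1715 + 8·0.1568
 = 0.5049 + 0.714 + 0.9792 + 0.8085 + 1.029 + 1.2544
 = 5.29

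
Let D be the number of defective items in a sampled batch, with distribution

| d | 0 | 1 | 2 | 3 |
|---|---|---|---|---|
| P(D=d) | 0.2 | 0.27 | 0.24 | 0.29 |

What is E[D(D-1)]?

2.22

E[D(D-1)] = Σ d(d-1)·P(D=d)
 = 0·0.2 + 0·0.27 + 2·0.24 + 6·0.29
 = 0 + 0 + 0.48 + 1.74
 = 2.22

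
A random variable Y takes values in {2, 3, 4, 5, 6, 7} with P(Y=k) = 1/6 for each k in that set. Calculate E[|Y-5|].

E[|Y-5|] = Σ |y-5|·P(Y=y)
 = 3·1/6 + 2·1/6 + 1·1/6 + 0·1/6 + 1·1/6 + 2·1/6
 = 1/2 + 1/3 + 1/6 + 0 + 1/6 + 1/3
 = 3/2

1.5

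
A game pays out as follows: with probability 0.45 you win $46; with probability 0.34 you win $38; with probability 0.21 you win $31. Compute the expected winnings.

E[payout] = 46·0.45 + 38·0.34 + 31·0.21
 = 20.7 + 12.92 + 6.51
 = 40.13

40.13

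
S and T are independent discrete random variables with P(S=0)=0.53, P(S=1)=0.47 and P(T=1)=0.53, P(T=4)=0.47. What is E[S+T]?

E[S+T] = Σ_s Σ_t (s+t) · P(S=s)P(T=t)
 = 1·0.2809 + 4·0.2491 + 2·0.2491 + 5·0.2209
 = 0.2809 + 0.9964 + 0.4982 + 1.1045
 = 2.88

2.88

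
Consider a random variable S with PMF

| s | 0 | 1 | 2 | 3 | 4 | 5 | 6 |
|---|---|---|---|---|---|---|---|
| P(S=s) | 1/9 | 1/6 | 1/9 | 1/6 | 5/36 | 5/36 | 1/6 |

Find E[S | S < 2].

P(S < 2) = 1/9 + 1/6 = 5/18.
E[S | S < 2] = [0·1/9 + 1·1/6] / (5/18)
 = 1/6 / (5/18)
 = 3/5

0.6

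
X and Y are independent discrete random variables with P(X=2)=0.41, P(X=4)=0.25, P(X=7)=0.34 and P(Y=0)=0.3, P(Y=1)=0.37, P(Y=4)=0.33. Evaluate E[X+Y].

5.89

E[X+Y] = Σ_x Σ_y (x+y) · P(X=x)P(Y=y)
 = 2·0.123 + 3·0.1517 + 6·0.1353 + 4·0.075 + 5·0.0925 + 8·0.0825 + 7·0.102 + 8·0.1258 + 11·0.1122
 = 0.246 + 0.4551 + 0.8118 + 0.3 + 0.4625 + 0.66 + 0.714 + 1.0064 + 1.2342
 = 5.89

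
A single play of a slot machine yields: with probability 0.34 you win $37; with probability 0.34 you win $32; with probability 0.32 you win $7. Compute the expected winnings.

E[payout] = 37·0.34 + 32·0.34 + 7·0.32
 = 12.58 + 10.88 + 2.24
 = 25.7

25.7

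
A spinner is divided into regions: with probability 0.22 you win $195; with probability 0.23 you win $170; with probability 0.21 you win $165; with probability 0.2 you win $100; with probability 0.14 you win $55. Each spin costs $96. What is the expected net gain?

E[payout] = 195·0.22 + 170·0.23 + 165·0.21 + 100·0.2 + 55·0.14
 = 42.9 + 39.1 + 34.65 + 20 + 7.7
 = 144.35
Net = 144.35 - 96 = 48.35

48.35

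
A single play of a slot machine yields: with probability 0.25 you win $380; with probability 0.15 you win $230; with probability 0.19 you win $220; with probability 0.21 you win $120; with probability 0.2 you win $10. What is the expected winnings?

198.5

E[payout] = 380·0.25 + 230·0.15 + 220·0.19 + 120·0.21 + 10·0.2
 = 95 + 34.5 + 41.8 + 25.2 + 2
 = 198.5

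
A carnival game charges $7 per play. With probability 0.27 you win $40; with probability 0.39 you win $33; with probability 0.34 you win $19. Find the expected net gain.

23.13

E[payout] = 40·0.27 + 33·0.39 + 19·0.34
 = 10.8 + 12.87 + 6.46
 = 30.13
Net = 30.13 - 7 = 23.13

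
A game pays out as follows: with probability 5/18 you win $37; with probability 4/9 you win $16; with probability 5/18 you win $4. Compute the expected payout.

18.5

E[payout] = 37·5/18 + 16·4/9 + 4·5/18
 = 185/18 + 64/9 + 10/9
 = 37/2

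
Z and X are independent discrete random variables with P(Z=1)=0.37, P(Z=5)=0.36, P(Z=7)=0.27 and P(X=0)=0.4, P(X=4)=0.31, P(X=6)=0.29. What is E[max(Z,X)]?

E[max(Z,X)] = Σ_z Σ_x max(z,x) · P(Z=z)P(X=x)
 = 1·0.148 + 4·0.1147 + 6·0.1073 + 5·0.144 + 5·0.1116 + 6·0.1044 + 7·0.108 + 7·0.0837 + 7·0.0783
 = 0.148 + 0.4588 + 0.6438 + 0.72 + 0.558 + 0.6264 + 0.756 + 0.5859 + 0.5481
 = 5.045

5.045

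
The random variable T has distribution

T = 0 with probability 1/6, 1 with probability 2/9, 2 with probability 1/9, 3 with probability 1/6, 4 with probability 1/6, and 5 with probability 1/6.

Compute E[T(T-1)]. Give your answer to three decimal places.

6.556

E[T(T-1)] = Σ t(t-1)·P(T=t)
 = 0·1/6 + 0·2/9 + 2·1/9 + 6·1/6 + 12·1/6 + 20·1/6
 = 0 + 0 + 2/9 + 1 + 2 + 10/3
 = 59/9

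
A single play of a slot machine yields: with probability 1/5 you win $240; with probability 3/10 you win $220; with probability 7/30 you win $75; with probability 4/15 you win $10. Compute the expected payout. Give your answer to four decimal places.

E[payout] = 240·1/5 + 220·3/10 + 75·7/30 + 10·4/15
 = 48 + 66 + 35/2 + 8/3
 = 805/6

134.1667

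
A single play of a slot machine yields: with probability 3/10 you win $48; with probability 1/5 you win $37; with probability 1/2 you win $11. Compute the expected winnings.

E[payout] = 48·3/10 + 37·1/5 + 11·1/2
 = 72/5 + 37/5 + 11/2
 = 273/10

27.3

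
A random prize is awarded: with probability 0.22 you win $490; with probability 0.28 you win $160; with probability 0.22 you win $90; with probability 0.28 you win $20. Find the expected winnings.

178

E[payout] = 490·0.22 + 160·0.28 + 90·0.22 + 20·0.28
 = 107.8 + 44.8 + 19.8 + 5.6
 = 178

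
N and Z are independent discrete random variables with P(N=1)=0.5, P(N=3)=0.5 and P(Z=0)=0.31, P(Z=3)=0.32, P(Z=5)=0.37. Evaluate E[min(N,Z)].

E[min(N,Z)] = Σ_n Σ_z min(n,z) · P(N=n)P(Z=z)
 = 0·0.155 + 1·0.16 + 1·0.185 + 0·0.155 + 3·0.16 + 3·0.185
 = 0 + 0.16 + 0.185 + 0 + 0.48 + 0.555
 = 1.38

1.38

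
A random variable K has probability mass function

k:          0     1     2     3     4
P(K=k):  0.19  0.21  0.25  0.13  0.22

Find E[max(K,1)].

2.17

E[max(K,1)] = Σ max(k,1)·P(K=k)
 = 1·0.19 + 1·0.21 + 2·0.25 + 3·0.13 + 4·0.22
 = 0.19 + 0.21 + 0.5 + 0.39 + 0.88
 = 2.17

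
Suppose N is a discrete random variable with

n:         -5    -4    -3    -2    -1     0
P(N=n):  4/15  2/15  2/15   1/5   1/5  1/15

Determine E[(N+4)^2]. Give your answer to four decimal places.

4.0667

E[(N+4)^2] = Σ (n+4)^2·P(N=n)
 = 1·4/15 + 0·2/15 + 1·2/15 + 4·1/5 + 9·1/5 + 16·1/15
 = 4/15 + 0 + 2/15 + 4/5 + 9/5 + 16/15
 = 61/15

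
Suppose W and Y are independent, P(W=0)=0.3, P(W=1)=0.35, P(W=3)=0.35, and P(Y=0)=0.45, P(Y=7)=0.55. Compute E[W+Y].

E[W+Y] = Σ_w Σ_y (w+y) · P(W=w)P(Y=y)
 = 0·0.135 + 7·0.165 + 1·0.1575 + 8·0.1925 + 3·0.1575 + 10·0.1925
 = 0 + 1.155 + 0.1575 + 1.54 + 0.4725 + 1.925
 = 5.25

5.25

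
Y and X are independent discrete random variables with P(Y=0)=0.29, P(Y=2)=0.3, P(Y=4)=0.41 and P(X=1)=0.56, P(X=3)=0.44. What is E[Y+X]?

E[Y+X] = Σ_y Σ_x (y+x) · P(Y=y)P(X=x)
 = 1·0.1624 + 3·0.1276 + 3·0.168 + 5·0.132 + 5·0.2296 + 7·0.1804
 = 0.1624 + 0.3828 + 0.504 + 0.66 + 1.148 + 1.2628
 = 4.12

4.12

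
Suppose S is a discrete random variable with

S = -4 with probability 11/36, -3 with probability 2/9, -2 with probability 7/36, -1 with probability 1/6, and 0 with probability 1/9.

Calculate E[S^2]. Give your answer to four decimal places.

7.8333

E[S^2] = Σ s^2·P(S=s)
 = 16·11/36 + 9·2/9 + 4·7/36 + 1·1/6 + 0·1/9
 = 44/9 + 2 + 7/9 + 1/6 + 0
 = 47/6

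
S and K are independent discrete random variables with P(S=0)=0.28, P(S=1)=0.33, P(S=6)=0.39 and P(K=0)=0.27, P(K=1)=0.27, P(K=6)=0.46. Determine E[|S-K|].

E[|S-K|] = Σ_s Σ_k |s-k| · P(S=s)P(K=k)
 = 0·0.0756 + 1·0.0756 + 6·0.1288 + 1·0.0891 + 0·0.0891 + 5·0.1518 + 6·0.1053 + 5·0.1053 + 0·0.1794
 = 0 + 0.0756 + 0.7728 + 0.0891 + 0 + 0.759 + 0.6318 + 0.5265 + 0
 = 2.8548

2.8548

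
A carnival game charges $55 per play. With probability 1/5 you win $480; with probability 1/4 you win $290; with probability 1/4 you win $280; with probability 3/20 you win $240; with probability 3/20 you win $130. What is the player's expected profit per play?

239

E[payout] = 480·1/5 + 290·1/4 + 280·1/4 + 240·3/20 + 130·3/20
 = 96 + 145/2 + 70 + 36 + 39/2
 = 294
Net = 294 - 55 = 239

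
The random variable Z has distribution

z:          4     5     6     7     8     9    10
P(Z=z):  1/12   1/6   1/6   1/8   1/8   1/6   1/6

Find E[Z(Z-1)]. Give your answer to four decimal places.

48.5833

E[Z(Z-1)] = Σ z(z-1)·P(Z=z)
 = 12·1/12 + 20·1/6 + 30·1/6 + 42·1/8 + 56·1/8 + 72·1/6 + 90·1/6
 = 1 + 10/3 + 5 + 21/4 + 7 + 12 + 15
 = 583/12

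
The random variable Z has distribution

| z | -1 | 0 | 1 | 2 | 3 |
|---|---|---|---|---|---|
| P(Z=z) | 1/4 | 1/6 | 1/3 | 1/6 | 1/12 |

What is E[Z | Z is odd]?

0.5

P(Z is odd) = 1/4 + 1/3 + 1/12 = 2/3.
E[Z | Z is odd] = [(-1)·1/4 + 1·1/3 + 3·1/12] / (2/3)
 = 1/3 / (2/3)
 = 1/2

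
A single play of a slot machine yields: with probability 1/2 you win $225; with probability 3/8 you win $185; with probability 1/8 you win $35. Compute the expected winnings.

186.25

E[payout] = 225·1/2 + 185·3/8 + 35·1/8
 = 225/2 + 555/8 + 35/8
 = 745/4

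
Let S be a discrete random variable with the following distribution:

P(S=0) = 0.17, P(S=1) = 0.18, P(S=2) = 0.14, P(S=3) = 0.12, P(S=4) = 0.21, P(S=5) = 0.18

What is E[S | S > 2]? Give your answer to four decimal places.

4.1176

P(S > 2) = 0.12 + 0.21 + 0.18 = 0.51.
E[S | S > 2] = [3·0.12 + 4·0.21 + 5·0.18] / 0.51
 = 2.1 / 0.51
 = 70/17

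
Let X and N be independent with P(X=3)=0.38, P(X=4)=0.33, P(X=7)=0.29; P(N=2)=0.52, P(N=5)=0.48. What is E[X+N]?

7.93

E[X+N] = Σ_x Σ_n (x+n) · P(X=x)P(N=n)
 = 5·0.1976 + 8·0.1824 + 6·0.1716 + 9·0.1584 + 9·0.1508 + 12·0.1392
 = 0.988 + 1.4592 + 1.0296 + 1.4256 + 1.3572 + 1.6704
 = 7.93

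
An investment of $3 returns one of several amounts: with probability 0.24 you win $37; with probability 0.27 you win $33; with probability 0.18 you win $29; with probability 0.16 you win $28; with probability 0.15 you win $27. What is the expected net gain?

E[payout] = 37·0.24 + 33·0.27 + 29·0.18 + 28·0.16 + 27·0.15
 = 8.88 + 8.91 + 5.22 + 4.48 + 4.05
 = 31.54
Net = 31.54 - 3 = 28.54

28.54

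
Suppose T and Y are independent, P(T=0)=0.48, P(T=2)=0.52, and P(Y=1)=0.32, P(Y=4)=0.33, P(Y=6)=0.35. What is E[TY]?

E[TY] = Σ_t Σ_y ty · P(T=t)P(Y=y)
 = 0·0.1536 + 0·0.1584 + 0·0.168 + 2·0.1664 + 8·0.1716 + 12·0.182
 = 0 + 0 + 0 + 0.3328 + 1.3728 + 2.184
 = 3.8896

3.8896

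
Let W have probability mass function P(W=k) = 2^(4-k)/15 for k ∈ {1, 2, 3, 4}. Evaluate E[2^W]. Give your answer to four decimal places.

4.2667

E[2^W] = Σ 2^w·P(W=w)
 = 2·8/15 + 4·4/15 + 8·2/15 + 16·1/15
 = 16/15 + 16/15 + 16/15 + 16/15
 = 64/15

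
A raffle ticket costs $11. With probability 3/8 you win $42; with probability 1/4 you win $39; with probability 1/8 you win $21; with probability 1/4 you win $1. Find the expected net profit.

17.375

E[payout] = 42·3/8 + 39·1/4 + 21·1/8 + 1·1/4
 = 63/4 + 39/4 + 21/8 + 1/4
 = 227/8
Net = 227/8 - 11 = 139/8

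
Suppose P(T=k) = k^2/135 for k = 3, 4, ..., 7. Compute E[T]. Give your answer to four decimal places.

E[T] = Σ t·P(T=t)
 = 3·1/15 + 4·16/135 + 5·5/27 + 6·4/15 + 7·49/135
 = 1/5 + 64/135 + 25/27 + 8/5 + 343/135
 = 155/27

5.7407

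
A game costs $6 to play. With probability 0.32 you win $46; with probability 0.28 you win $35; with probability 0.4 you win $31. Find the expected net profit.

E[payout] = 46·0.32 + 35·0.28 + 31·0.4
 = 14.72 + 9.8 + 12.4
 = 36.92
Net = 36.92 - 6 = 30.92

30.92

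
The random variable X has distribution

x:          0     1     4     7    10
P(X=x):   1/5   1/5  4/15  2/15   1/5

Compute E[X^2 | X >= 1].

P(X >= 1) = 1/5 + 4/15 + 2/15 + 1/5 = 4/5.
E[X^2 | X >= 1] = [1·1/5 + 16·4/15 + 49·2/15 + 100·1/5] / (4/5)
 = 31 / (4/5)
 = 155/4

38.75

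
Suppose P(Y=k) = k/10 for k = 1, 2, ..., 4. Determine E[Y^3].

35.4

E[Y^3] = Σ y^3·P(Y=y)
 = 1·1/10 + 8·1/5 + 27·3/10 + 64·2/5
 = 1/10 + 8/5 + 81/10 + 128/5
 = 177/5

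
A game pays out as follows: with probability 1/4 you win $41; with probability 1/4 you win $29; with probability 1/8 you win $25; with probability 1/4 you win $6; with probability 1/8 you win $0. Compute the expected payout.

22.125

E[payout] = 41·1/4 + 29·1/4 + 25·1/8 + 6·1/4 + 0·1/8
 = 41/4 + 29/4 + 25/8 + 3/2 + 0
 = 177/8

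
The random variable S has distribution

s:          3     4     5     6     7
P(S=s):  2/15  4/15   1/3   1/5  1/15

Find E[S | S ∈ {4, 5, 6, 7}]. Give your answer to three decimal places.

5.077

P(S ∈ {4, 5, 6, 7}) = 4/15 + 1/3 + 1/5 + 1/15 = 13/15.
E[S | S ∈ {4, 5, 6, 7}] = [4·4/15 + 5·1/3 + 6·1/5 + 7·1/15] / (13/15)
 = 22/5 / (13/15)
 = 66/13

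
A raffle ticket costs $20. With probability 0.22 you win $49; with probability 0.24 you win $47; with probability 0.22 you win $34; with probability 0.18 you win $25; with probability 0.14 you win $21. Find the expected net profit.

E[payout] = 49·0.22 + 47·0.24 + 34·0.22 + 25·0.18 + 21·0.14
 = 10.78 + 11.28 + 7.48 + 4.5 + 2.94
 = 36.98
Net = 36.98 - 20 = 16.98

16.98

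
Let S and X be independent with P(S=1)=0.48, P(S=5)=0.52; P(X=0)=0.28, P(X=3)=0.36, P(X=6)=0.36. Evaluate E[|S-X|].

E[|S-X|] = Σ_s Σ_x |s-x| · P(S=s)P(X=x)
 = 1·0.1344 + 2·0.1728 + 5·0.1728 + 5·0.1456 + 2·0.1872 + 1·0.1872
 = 0.1344 + 0.3456 + 0.864 + 0.728 + 0.3744 + 0.1872
 = 2.6336

2.6336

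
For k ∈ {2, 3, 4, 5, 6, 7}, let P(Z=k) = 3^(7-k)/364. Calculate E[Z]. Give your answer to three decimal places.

E[Z] = Σ z·P(Z=z)
 = 2·243/364 + 3·81/364 + 4·27/364 + 5·9/364 + 6·3/364 + 7·1/364
 = 243/182 + 243/364 + 27/91 + 45/364 + 9/182 + 1/52
 = 907/364

2.492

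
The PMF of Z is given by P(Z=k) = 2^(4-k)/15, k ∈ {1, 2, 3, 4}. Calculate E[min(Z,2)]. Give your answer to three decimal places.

E[min(Z,2)] = Σ min(z,2)·P(Z=z)
 = 1·8/15 + 2·4/15 + 2·2/15 + 2·1/15
 = 8/15 + 8/15 + 4/15 + 2/15
 = 22/15

1.467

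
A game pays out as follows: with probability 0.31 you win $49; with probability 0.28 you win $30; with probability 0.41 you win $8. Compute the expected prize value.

E[payout] = 49·0.31 + 30·0.28 + 8·0.41
 = 15.19 + 8.4 + 3.28
 = 26.87

26.87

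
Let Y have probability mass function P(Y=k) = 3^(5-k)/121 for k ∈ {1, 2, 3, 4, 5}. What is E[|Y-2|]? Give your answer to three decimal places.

E[|Y-2|] = Σ |y-2|·P(Y=y)
 = 1·81/121 + 0·27/121 + 1·9/121 + 2·3/121 + 3·1/121
 = 81/121 + 0 + 9/121 + 6/121 + 3/121
 = 9/11

0.818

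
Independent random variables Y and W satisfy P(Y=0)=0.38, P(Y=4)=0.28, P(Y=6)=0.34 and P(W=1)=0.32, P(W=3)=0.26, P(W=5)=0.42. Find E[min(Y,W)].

1.8664

E[min(Y,W)] = Σ_y Σ_w min(y,w) · P(Y=y)P(W=w)
 = 0·0.1216 + 0·0.0988 + 0·0.1596 + 1·0.0896 + 3·0.0728 + 4·0.1176 + 1·0.1088 + 3·0.0884 + 5·0.1428
 = 0 + 0 + 0 + 0.0896 + 0.2184 + 0.4704 + 0.1088 + 0.2652 + 0.714
 = 1.8664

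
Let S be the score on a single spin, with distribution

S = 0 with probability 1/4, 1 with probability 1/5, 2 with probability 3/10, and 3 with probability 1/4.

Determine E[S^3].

9.35

E[S^3] = Σ s^3·P(S=s)
 = 0·1/4 + 1·1/5 + 8·3/10 + 27·1/4
 = 0 + 1/5 + 12/5 + 27/4
 = 187/20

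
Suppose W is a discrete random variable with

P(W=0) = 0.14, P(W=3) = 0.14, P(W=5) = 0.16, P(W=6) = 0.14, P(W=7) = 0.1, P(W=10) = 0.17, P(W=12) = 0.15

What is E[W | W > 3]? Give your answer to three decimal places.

8.111

P(W > 3) = 0.16 + 0.14 + 0.1 + 0.17 + 0.15 = 0.72.
E[W | W > 3] = [5·0.16 + 6·0.14 + 7·0.1 + 10·0.17 + 12·0.15] / 0.72
 = 5.84 / 0.72
 = 73/9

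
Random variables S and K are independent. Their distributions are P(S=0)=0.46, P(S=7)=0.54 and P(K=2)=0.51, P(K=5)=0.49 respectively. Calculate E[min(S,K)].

1.8738

E[min(S,K)] = Σ_s Σ_k min(s,k) · P(S=s)P(K=k)
 = 0·0.2346 + 0·0.2254 + 2·0.2754 + 5·0.2646
 = 0 + 0 + 0.5508 + 1.323
 = 1.8738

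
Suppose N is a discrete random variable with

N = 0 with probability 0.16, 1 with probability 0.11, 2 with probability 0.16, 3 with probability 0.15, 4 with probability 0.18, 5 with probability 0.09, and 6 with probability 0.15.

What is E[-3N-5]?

E[-3N-5] = Σ (-3n-5)·P(N=n)
 = (-5)·0.16 + (-8)·0.11 + (-11)·0.16 + (-14)·0.15 + (-17)·0.18 + (-20)·0.09 + (-23)·0.15
 = (-0.8) + (-0.88) + (-1.76) + (-2.1) + (-3.06) + (-1.8) + (-3.45)
 = -13.85

-13.85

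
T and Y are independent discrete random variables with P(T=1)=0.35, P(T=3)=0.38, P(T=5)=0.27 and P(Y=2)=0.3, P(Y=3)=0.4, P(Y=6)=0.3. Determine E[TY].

10.224

E[TY] = Σ_t Σ_y ty · P(T=t)P(Y=y)
 = 2·0.105 + 3·0.14 + 6·0.105 + 6·0.114 + 9·0.152 + 18·0.114 + 10·0.081 + 15·0.108 + 30·0.081
 = 0.21 + 0.42 + 0.63 + 0.684 + 1.368 + 2.052 + 0.81 + 1.62 + 2.43
 = 10.224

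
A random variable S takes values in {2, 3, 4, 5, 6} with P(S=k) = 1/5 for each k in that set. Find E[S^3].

E[S^3] = Σ s^3·P(S=s)
 = 8·1/5 + 27·1/5 + 64·1/5 + 125·1/5 + 216·1/5
 = 8/5 + 27/5 + 64/5 + 25 + 216/5
 = 88

88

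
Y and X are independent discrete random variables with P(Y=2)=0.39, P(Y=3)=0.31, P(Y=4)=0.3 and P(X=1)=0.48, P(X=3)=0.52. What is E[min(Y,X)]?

1.8372

E[min(Y,X)] = Σ_y Σ_x min(y,x) · P(Y=y)P(X=x)
 = 1·0.1872 + 2·0.2028 + 1·0.1488 + 3·0.1612 + 1·0.144 + 3·0.156
 = 0.1872 + 0.4056 + 0.1488 + 0.4836 + 0.144 + 0.468
 = 1.8372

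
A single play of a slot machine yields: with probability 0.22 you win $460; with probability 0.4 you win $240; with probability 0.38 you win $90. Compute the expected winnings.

E[payout] = 460·0.22 + 240·0.4 + 90·0.38
 = 101.2 + 96 + 34.2
 = 231.4

231.4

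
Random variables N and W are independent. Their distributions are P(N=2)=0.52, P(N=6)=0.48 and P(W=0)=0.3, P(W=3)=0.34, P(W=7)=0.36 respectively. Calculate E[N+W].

E[N+W] = Σ_n Σ_w (n+w) · P(N=n)P(W=w)
 = 2·0.156 + 5·0.1768 + 9·0.1872 + 6·0.144 + 9·0.1632 + 13·0.1728
 = 0.312 + 0.884 + 1.6848 + 0.864 + 1.4688 + 2.2464
 = 7.46

7.46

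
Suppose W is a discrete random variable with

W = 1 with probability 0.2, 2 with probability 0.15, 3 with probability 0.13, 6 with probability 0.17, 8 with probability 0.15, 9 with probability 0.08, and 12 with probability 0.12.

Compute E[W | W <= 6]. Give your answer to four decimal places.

P(W <= 6) = 0.2 + 0.15 + 0.13 + 0.17 = 0.65.
E[W | W <= 6] = [1·0.2 + 2·0.15 + 3·0.13 + 6·0.17] / 0.65
 = 1.91 / 0.65
 = 191/65

2.9385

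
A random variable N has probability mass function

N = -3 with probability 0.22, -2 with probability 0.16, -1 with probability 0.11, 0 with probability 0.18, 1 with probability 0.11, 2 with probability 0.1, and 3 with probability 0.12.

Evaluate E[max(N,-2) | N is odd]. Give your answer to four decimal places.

P(N is odd) = 0.22 + 0.11 + 0.11 + 0.12 = 0.56.
E[max(N,-2) | N is odd] = [(-2)·0.22 + (-1)·0.11 + 1·0.11 + 3·0.12] / 0.56
 = -0.08 / 0.56
 = -1/7

-0.1429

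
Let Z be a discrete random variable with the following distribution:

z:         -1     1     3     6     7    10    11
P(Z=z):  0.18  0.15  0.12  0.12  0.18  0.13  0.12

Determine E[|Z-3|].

E[|Z-3|] = Σ |z-3|·P(Z=z)
 = 4·0.18 + 2·0.15 + 0·0.12 + 3·0.12 + 4·0.18 + 7·0.13 + 8·0.12
 = 0.72 + 0.3 + 0 + 0.36 + 0.72 + 0.91 + 0.96
 = 3.97

3.97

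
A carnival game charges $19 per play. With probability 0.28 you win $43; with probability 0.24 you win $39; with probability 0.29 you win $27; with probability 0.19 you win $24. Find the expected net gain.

14.79

E[payout] = 43·0.28 + 39·0.24 + 27·0.29 + 24·0.19
 = 12.04 + 9.36 + 7.83 + 4.56
 = 33.79
Net = 33.79 - 19 = 14.79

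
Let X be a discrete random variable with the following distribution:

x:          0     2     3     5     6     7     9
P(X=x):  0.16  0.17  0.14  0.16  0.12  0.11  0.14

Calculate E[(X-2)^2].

E[(X-2)^2] = Σ (x-2)^2·P(X=x)
 = 4·0.16 + 0·0.17 + 1·0.14 + 9·0.16 + 16·0.12 + 25·0.11 + 49·0.14
 = 0.64 + 0 + 0.14 + 1.44 + 1.92 + 2.75 + 6.86
 = 13.75

13.75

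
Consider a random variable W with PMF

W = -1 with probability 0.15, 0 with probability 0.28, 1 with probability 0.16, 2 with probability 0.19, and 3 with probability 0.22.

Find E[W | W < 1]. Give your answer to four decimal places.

-0.3488

P(W < 1) = 0.15 + 0.28 = 0.43.
E[W | W < 1] = [(-1)·0.15 + 0·0.28] / 0.43
 = -0.15 / 0.43
 = -15/43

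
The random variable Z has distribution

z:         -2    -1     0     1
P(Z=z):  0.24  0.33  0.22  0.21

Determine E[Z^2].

E[Z^2] = Σ z^2·P(Z=z)
 = 4·0.24 + 1·0.33 + 0·0.22 + 1·0.21
 = 0.96 + 0.33 + 0 + 0.21
 = 1.5

1.5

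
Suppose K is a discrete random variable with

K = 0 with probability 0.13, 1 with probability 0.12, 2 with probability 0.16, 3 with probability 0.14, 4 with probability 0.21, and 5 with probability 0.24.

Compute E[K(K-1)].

E[K(K-1)] = Σ k(k-1)·P(K=k)
 = 0·0.13 + 0·0.12 + 2·0.16 + 6·0.14 + 12·0.21 + 20·0.24
 = 0 + 0 + 0.32 + 0.84 + 2.52 + 4.8
 = 8.48

8.48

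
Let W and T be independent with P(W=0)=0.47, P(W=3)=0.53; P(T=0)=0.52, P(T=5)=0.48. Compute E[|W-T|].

E[|W-T|] = Σ_w Σ_t |w-t| · P(W=w)P(T=t)
 = 0·0.2444 + 5·0.2256 + 3·0.2756 + 2·0.2544
 = 0 + 1.128 + 0.8268 + 0.5088
 = 2.4636

2.4636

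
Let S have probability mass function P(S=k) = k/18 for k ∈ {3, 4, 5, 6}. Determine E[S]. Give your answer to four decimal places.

4.7778

E[S] = Σ s·P(S=s)
 = 3·1/6 + 4·2/9 + 5·5/18 + 6·1/3
 = 1/2 + 8/9 + 25/18 + 2
 = 43/9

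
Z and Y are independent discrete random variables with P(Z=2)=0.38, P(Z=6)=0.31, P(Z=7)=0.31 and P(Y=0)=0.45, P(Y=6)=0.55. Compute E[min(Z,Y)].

2.464

E[min(Z,Y)] = Σ_z Σ_y min(z,y) · P(Z=z)P(Y=y)
 = 0·0.171 + 2·0.209 + 0·0.1395 + 6·0.1705 + 0·0.1395 + 6·0.1705
 = 0 + 0.418 + 0 + 1.023 + 0 + 1.023
 = 2.464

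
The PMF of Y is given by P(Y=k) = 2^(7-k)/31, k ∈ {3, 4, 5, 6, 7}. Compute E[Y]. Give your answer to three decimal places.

3.839

E[Y] = Σ y·P(Y=y)
 = 3·16/31 + 4·8/31 + 5·4/31 + 6·2/31 + 7·1/31
 = 48/31 + 32/31 + 20/31 + 12/31 + 7/31
 = 119/31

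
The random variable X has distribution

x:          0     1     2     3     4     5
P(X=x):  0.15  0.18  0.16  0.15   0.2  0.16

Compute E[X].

2.55

E[X] = Σ x·P(X=x)
 = 0·0.15 + 1·0.18 + 2·0.16 + 3·0.15 + 4·0.2 + 5·0.16
 = 0 + 0.18 + 0.32 + 0.45 + 0.8 + 0.8
 = 2.55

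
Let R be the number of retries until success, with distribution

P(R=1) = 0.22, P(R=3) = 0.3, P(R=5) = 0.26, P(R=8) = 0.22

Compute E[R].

E[R] = Σ r·P(R=r)
 = 1·0.22 + 3·0.3 + 5·0.26 + 8·0.22
 = 0.22 + 0.9 + 1.3 + 1.76
 = 4.18

4.18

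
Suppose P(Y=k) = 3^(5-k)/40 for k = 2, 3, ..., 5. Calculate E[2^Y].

E[2^Y] = Σ 2^y·P(Y=y)
 = 4·27/40 + 8·9/40 + 16·3/40 + 32·1/40
 = 27/10 + 9/5 + 6/5 + 4/5
 = 13/2

6.5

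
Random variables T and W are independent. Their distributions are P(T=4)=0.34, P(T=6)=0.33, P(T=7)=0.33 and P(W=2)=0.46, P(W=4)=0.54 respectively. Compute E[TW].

17.402

E[TW] = Σ_t Σ_w tw · P(T=t)P(W=w)
 = 8·0.1564 + 16·0.1836 + 12·0.1518 + 24·0.1782 + 14·0.1518 + 28·0.1782
 = 1.2512 + 2.9376 + 1.8216 + 4.2768 + 2.1252 + 4.9896
 = 17.402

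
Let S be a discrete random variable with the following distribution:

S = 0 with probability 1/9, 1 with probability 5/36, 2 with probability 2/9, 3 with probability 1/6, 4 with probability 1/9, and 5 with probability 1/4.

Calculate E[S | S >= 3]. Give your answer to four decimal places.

4.1579

P(S >= 3) = 1/6 + 1/9 + 1/4 = 19/36.
E[S | S >= 3] = [3·1/6 + 4·1/9 + 5·1/4] / (19/36)
 = 79/36 / (19/36)
 = 79/19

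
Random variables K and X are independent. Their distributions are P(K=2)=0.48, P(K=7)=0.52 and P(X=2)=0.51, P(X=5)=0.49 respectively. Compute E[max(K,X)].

E[max(K,X)] = Σ_k Σ_x max(k,x) · P(K=k)P(X=x)
 = 2·0.2448 + 5·0.2352 + 7·0.2652 + 7·0.2548
 = 0.4896 + 1.176 + 1.8564 + 1.7836
 = 5.3056

5.3056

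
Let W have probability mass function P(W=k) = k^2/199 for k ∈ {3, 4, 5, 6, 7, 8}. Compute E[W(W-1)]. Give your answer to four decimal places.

E[W(W-1)] = Σ w(w-1)·P(W=w)
 = 6·9/199 + 12·16/199 + 20·25/199 + 30·36/199 + 42·49/199 + 56·64/199
 = 54/199 + 192/199 + 500/199 + 1080/199 + 2058/199 + 3584/199
 = 7468/199

37.5276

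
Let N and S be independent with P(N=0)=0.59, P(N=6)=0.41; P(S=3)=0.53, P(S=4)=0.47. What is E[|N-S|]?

3.0846

E[|N-S|] = Σ_n Σ_s |n-s| · P(N=n)P(S=s)
 = 3·0.3127 + 4·0.2773 + 3·0.2173 + 2·0.1927
 = 0.9381 + 1.1092 + 0.6519 + 0.3854
 = 3.0846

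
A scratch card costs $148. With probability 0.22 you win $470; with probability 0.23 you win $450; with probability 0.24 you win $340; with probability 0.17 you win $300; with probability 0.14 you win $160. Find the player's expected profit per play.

213.9

E[payout] = 470·0.22 + 450·0.23 + 340·0.24 + 300·0.17 + 160·0.14
 = 103.4 + 103.5 + 81.6 + 51 + 22.4
 = 361.9
Net = 361.9 - 148 = 213.9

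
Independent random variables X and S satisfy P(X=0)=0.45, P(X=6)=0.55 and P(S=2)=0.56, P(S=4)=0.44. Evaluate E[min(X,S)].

E[min(X,S)] = Σ_x Σ_s min(x,s) · P(X=x)P(S=s)
 = 0·0.252 + 0·0.198 + 2·0.308 + 4·0.242
 = 0 + 0 + 0.616 + 0.968
 = 1.584

1.584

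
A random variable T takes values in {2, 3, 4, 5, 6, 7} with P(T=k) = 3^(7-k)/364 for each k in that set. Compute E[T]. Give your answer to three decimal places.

E[T] = Σ t·P(T=t)
 = 2·243/364 + 3·81/364 + 4·27/364 + 5·9/364 + 6·3/364 + 7·1/364
 = 243/182 + 243/364 + 27/91 + 45/364 + 9/182 + 1/52
 = 907/364

2.492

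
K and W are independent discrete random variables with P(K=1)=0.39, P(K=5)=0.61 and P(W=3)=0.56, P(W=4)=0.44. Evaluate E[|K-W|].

1.9032

E[|K-W|] = Σ_k Σ_w |k-w| · P(K=k)P(W=w)
 = 2·0.2184 + 3·0.1716 + 2·0.3416 + 1·0.2684
 = 0.4368 + 0.5148 + 0.6832 + 0.2684
 = 1.9032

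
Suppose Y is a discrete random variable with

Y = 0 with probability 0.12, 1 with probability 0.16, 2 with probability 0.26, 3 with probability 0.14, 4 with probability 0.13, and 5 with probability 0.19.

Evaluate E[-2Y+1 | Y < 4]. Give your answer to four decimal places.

-2.2353

P(Y < 4) = 0.12 + 0.16 + 0.26 + 0.14 = 0.68.
E[-2Y+1 | Y < 4] = [1·0.12 + (-1)·0.16 + (-3)·0.26 + (-5)·0.14] / 0.68
 = -1.52 / 0.68
 = -38/17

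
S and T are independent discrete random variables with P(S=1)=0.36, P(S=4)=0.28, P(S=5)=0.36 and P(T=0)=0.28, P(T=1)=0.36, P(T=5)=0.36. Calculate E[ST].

7.0848

E[ST] = Σ_s Σ_t st · P(S=s)P(T=t)
 = 0·0.1008 + 1·0.1296 + 5·0.1296 + 0·0.0784 + 4·0.1008 + 20·0.1008 + 0·0.1008 + 5·0.1296 + 25·0.1296
 = 0 + 0.1296 + 0.648 + 0 + 0.4032 + 2.016 + 0 + 0.648 + 3.24
 = 7.0848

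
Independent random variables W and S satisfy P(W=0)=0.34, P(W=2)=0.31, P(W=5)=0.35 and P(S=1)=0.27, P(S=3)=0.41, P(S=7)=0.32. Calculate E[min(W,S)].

1.6213

E[min(W,S)] = Σ_w Σ_s min(w,s) · P(W=w)P(S=s)
 = 0·0.0918 + 0·0.1394 + 0·0.1088 + 1·0.0837 + 2·0.1271 + 2·0.0992 + 1·0.0945 + 3·0.1435 + 5·0.112
 = 0 + 0 + 0 + 0.0837 + 0.2542 + 0.1984 + 0.0945 + 0.4305 + 0.56
 = 1.6213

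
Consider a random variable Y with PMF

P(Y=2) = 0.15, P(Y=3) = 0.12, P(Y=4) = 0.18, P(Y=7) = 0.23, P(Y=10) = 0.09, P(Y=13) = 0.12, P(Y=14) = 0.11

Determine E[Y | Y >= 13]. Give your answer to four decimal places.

13.4783

P(Y >= 13) = 0.12 + 0.11 = 0.23.
E[Y | Y >= 13] = [13·0.12 + 14·0.11] / 0.23
 = 3.1 / 0.23
 = 310/23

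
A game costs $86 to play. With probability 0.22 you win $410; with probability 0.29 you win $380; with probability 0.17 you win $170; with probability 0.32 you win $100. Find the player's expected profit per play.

175.3

E[payout] = 410·0.22 + 380·0.29 + 170·0.17 + 100·0.32
 = 90.2 + 110.2 + 28.9 + 32
 = 261.3
Net = 261.3 - 86 = 175.3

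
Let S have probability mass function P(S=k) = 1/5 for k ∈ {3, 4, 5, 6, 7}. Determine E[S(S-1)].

E[S(S-1)] = Σ s(s-1)·P(S=s)
 = 6·1/5 + 12·1/5 + 20·1/5 + 30·1/5 + 42·1/5
 = 6/5 + 12/5 + 4 + 6 + 42/5
 = 22

22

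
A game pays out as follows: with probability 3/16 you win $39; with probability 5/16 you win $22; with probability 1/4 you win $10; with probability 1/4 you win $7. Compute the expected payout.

E[payout] = 39·3/16 + 22·5/16 + 10·1/4 + 7·1/4
 = 117/16 + 55/8 + 5/2 + 7/4
 = 295/16

18.4375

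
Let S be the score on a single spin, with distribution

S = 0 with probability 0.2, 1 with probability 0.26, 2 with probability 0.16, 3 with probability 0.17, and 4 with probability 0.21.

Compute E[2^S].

E[2^S] = Σ 2^s·P(S=s)
 = 1·0.2 + 2·0.26 + 4·0.16 + 8·0.17 + 16·0.21
 = 0.2 + 0.52 + 0.64 + 1.36 + 3.36
 = 6.08

6.08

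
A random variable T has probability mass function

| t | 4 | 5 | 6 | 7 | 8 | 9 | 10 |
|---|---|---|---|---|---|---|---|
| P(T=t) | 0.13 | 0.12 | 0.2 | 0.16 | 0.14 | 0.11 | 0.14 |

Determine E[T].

6.95

E[T] = Σ t·P(T=t)
 = 4·0.13 + 5·0.12 + 6·0.2 + 7·0.16 + 8·0.14 + 9·0.11 + 10·0.14
 = 0.52 + 0.6 + 1.2 + 1.12 + 1.12 + 0.99 + 1.4
 = 6.95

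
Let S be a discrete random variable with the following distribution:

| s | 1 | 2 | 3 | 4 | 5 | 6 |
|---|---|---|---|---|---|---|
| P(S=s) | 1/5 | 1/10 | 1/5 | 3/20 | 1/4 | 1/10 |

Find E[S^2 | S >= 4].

24.5

P(S >= 4) = 3/20 + 1/4 + 1/10 = 1/2.
E[S^2 | S >= 4] = [16·3/20 + 25·1/4 + 36·1/10] / (1/2)
 = 49/4 / (1/2)
 = 49/2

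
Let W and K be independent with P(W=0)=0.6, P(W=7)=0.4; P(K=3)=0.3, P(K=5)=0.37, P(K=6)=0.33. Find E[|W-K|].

E[|W-K|] = Σ_w Σ_k |w-k| · P(W=w)P(K=k)
 = 3·0.18 + 5·0.222 + 6·0.198 + 4·0.12 + 2·0.148 + 1·0.132
 = 0.54 + 1.11 + 1.188 + 0.48 + 0.296 + 0.132
 = 3.746

3.746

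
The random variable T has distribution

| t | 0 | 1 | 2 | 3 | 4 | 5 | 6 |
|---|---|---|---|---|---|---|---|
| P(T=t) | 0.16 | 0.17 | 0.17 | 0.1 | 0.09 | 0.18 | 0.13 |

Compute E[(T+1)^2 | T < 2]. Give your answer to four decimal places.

2.5455

P(T < 2) = 0.16 + 0.17 = 0.33.
E[(T+1)^2 | T < 2] = [1·0.16 + 4·0.17] / 0.33
 = 0.84 / 0.33
 = 28/11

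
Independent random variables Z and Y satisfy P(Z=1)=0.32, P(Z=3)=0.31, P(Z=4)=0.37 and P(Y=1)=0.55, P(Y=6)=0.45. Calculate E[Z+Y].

E[Z+Y] = Σ_z Σ_y (z+y) · P(Z=z)P(Y=y)
 = 2·0.176 + 7·0.144 + 4·0.1705 + 9·0.1395 + 5·0.2035 + 10·0.1665
 = 0.352 + 1.008 + 0.682 + 1.2555 + 1.0175 + 1.665
 = 5.98

5.98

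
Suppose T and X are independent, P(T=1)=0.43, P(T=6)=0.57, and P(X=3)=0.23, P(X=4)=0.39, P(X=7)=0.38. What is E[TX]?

18.9035

E[TX] = Σ_t Σ_x tx · P(T=t)P(X=x)
 = 3·0.0989 + 4·0.1677 + 7·0.1634 + 18·0.1311 + 24·0.2223 + 42·0.2166
 = 0.2967 + 0.6708 + 1.1438 + 2.3598 + 5.3352 + 9.0972
 = 18.9035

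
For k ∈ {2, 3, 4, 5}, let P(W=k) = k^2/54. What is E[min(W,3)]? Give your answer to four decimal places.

E[min(W,3)] = Σ min(w,3)·P(W=w)
 = 2·2/27 + 3·1/6 + 3·8/27 + 3·25/54
 = 4/27 + 1/2 + 8/9 + 25/18
 = 79/27

2.9259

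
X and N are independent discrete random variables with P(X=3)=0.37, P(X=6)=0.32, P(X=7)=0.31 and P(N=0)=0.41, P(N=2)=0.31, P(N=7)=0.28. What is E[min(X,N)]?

2.076

E[min(X,N)] = Σ_x Σ_n min(x,n) · P(X=x)P(N=n)
 = 0·0.1517 + 2·0.1147 + 3·0.1036 + 0·0.1312 + 2·0.0992 + 6·0.0896 + 0·0.1271 + 2·0.0961 + 7·0.0868
 = 0 + 0.2294 + 0.3108 + 0 + 0.1984 + 0.5376 + 0 + 0.1922 + 0.6076
 = 2.076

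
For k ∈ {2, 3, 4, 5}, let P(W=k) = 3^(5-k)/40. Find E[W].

E[W] = Σ w·P(W=w)
 = 2·27/40 + 3·9/40 + 4·3/40 + 5·1/40
 = 27/20 + 27/40 + 3/10 + 1/8
 = 49/20

2.45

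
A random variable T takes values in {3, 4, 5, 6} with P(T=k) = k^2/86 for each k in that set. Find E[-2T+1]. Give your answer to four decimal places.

-9.0465

E[-2T+1] = Σ (-2t+1)·P(T=t)
 = (-5)·9/86 + (-7)·8/43 + (-9)·25/86 + (-11)·18/43
 = (-45/86) + (-56/43) + (-225/86) + (-198/43)
 = -389/43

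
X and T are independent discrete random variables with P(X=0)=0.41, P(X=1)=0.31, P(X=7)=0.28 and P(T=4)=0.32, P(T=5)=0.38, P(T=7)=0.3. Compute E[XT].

E[XT] = Σ_x Σ_t xt · P(X=x)P(T=t)
 = 0·0.1312 + 0·0.1558 + 0·0.123 + 4·0.0992 + 5·0.1178 + 7·0.093 + 28·0.0896 + 35·0.1064 + 49·0.084
 = 0 + 0 + 0 + 0.3968 + 0.589 + 0.651 + 2.5088 + 3.724 + 4.116
 = 11.9856

11.9856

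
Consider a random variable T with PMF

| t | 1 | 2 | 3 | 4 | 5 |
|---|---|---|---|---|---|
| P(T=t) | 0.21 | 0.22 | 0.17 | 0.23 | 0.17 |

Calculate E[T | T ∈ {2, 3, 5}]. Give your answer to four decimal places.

3.2143

P(T ∈ {2, 3, 5}) = 0.22 + 0.17 + 0.17 = 0.56.
E[T | T ∈ {2, 3, 5}] = [2·0.22 + 3·0.17 + 5·0.17] / 0.56
 = 1.8 / 0.56
 = 45/14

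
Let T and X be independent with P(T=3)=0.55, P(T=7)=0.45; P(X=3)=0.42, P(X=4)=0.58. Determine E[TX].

E[TX] = Σ_t Σ_x tx · P(T=t)P(X=x)
 = 9·0.231 + 12·0.319 + 21·0.189 + 28·0.261
 = 2.079 + 3.828 + 3.969 + 7.308
 = 17.184

17.184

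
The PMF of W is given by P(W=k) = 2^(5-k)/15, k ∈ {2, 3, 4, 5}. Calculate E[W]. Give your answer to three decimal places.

E[W] = Σ w·P(W=w)
 = 2·8/15 + 3·4/15 + 4·2/15 + 5·1/15
 = 16/15 + 4/5 + 8/15 + 1/3
 = 41/15

2.733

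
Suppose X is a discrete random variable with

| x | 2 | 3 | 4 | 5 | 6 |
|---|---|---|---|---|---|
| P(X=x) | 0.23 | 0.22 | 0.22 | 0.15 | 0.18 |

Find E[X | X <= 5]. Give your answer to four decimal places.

P(X <= 5) = 0.23 + 0.22 + 0.22 + 0.15 = 0.82.
E[X | X <= 5] = [2·0.23 + 3·0.22 + 4·0.22 + 5·0.15] / 0.82
 = 2.75 / 0.82
 = 275/82

3.3537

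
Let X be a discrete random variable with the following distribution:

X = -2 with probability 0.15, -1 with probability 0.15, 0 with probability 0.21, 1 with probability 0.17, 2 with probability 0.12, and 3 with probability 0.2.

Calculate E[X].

0.56

E[X] = Σ x·P(X=x)
 = (-2)·0.15 + (-1)·0.15 + 0·0.21 + 1·0.17 + 2·0.12 + 3·0.2
 = (-0.3) + (-0.15) + 0 + 0.17 + 0.24 + 0.6
 = 0.56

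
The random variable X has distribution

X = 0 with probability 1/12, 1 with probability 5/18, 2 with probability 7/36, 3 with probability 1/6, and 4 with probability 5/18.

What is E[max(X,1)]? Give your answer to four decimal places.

E[max(X,1)] = Σ max(x,1)·P(X=x)
 = 1·1/12 + 1·5/18 + 2·7/36 + 3·1/6 + 4·5/18
 = 1/12 + 5/18 + 7/18 + 1/2 + 10/9
 = 85/36

2.3611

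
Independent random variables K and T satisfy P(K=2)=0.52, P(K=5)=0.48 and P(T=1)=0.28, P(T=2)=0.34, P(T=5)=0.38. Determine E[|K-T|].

E[|K-T|] = Σ_k Σ_t |k-t| · P(K=k)P(T=t)
 = 1·0.1456 + 0·0.1768 + 3·0.1976 + 4·0.1344 + 3·0.1632 + 0·0.1824
 = 0.1456 + 0 + 0.5928 + 0.5376 + 0.4896 + 0
 = 1.7656

1.7656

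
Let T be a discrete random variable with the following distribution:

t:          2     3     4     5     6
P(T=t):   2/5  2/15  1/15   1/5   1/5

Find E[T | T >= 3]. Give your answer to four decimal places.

4.7778

P(T >= 3) = 2/15 + 1/15 + 1/5 + 1/5 = 3/5.
E[T | T >= 3] = [3·2/15 + 4·1/15 + 5·1/5 + 6·1/5] / (3/5)
 = 43/15 / (3/5)
 = 43/9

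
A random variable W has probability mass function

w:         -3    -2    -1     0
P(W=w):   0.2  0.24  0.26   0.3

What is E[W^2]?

3.02

E[W^2] = Σ w^2·P(W=w)
 = 9·0.2 + 4·0.24 + 1·0.26 + 0·0.3
 = 1.8 + 0.96 + 0.26 + 0
 = 3.02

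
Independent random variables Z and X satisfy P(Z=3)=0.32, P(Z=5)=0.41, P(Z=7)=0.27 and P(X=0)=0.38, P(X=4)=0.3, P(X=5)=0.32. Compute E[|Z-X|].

2.7016

E[|Z-X|] = Σ_z Σ_x |z-x| · P(Z=z)P(X=x)
 = 3·0.1216 + 1·0.096 + 2·0.1024 + 5·0.1558 + 1·0.123 + 0·0.1312 + 7·0.1026 + 3·0.081 + 2·0.0864
 = 0.3648 + 0.096 + 0.2048 + 0.779 + 0.123 + 0 + 0.7182 + 0.243 + 0.1728
 = 2.7016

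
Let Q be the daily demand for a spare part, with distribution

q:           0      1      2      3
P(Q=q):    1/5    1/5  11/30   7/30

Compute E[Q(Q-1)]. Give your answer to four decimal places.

2.1333

E[Q(Q-1)] = Σ q(q-1)·P(Q=q)
 = 0·1/5 + 0·1/5 + 2·11/30 + 6·7/30
 = 0 + 0 + 11/15 + 7/5
 = 32/15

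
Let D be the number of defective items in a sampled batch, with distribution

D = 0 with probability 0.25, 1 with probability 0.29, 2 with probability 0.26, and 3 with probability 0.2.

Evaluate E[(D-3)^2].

E[(D-3)^2] = Σ (d-3)^2·P(D=d)
 = 9·0.25 + 4·0.29 + 1·0.26 + 0·0.2
 = 2.25 + 1.16 + 0.26 + 0
 = 3.67

3.67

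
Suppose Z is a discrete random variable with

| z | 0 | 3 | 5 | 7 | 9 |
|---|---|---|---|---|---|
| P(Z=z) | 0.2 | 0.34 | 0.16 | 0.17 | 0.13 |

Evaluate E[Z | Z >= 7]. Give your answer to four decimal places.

P(Z >= 7) = 0.17 + 0.13 = 0.3.
E[Z | Z >= 7] = [7·0.17 + 9·0.13] / 0.3
 = 2.36 / 0.3
 = 118/15

7.8667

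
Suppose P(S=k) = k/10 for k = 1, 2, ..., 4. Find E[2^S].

9.8

E[2^S] = Σ 2^s·P(S=s)
 = 2·1/10 + 4·1/5 + 8·3/10 + 16·2/5
 = 1/5 + 4/5 + 12/5 + 32/5
 = 49/5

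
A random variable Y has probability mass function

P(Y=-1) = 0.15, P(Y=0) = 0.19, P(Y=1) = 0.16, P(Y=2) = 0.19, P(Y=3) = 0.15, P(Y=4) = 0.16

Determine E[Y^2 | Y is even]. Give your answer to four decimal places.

6.1481

P(Y is even) = 0.19 + 0.19 + 0.16 = 0.54.
E[Y^2 | Y is even] = [0·0.19 + 4·0.19 + 16·0.16] / 0.54
 = 3.32 / 0.54
 = 166/27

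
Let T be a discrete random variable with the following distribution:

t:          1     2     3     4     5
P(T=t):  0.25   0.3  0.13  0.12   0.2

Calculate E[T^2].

9.54

E[T^2] = Σ t^2·P(T=t)
 = 1·0.25 + 4·0.3 + 9·0.13 + 16·0.12 + 25·0.2
 = 0.25 + 1.2 + 1.17 + 1.92 + 5
 = 9.54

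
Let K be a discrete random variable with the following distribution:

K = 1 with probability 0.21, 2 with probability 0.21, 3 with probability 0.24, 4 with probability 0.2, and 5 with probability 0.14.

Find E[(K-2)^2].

2.51

E[(K-2)^2] = Σ (k-2)^2·P(K=k)
 = 1·0.21 + 0·0.21 + 1·0.24 + 4·0.2 + 9·0.14
 = 0.21 + 0 + 0.24 + 0.8 + 1.26
 = 2.51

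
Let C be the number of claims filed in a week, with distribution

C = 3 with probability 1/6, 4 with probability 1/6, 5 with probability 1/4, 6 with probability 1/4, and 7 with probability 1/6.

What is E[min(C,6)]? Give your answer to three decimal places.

E[min(C,6)] = Σ min(c,6)·P(C=c)
 = 3·1/6 + 4·1/6 + 5·1/4 + 6·1/4 + 6·1/6
 = 1/2 + 2/3 + 5/4 + 3/2 + 1
 = 59/12

4.917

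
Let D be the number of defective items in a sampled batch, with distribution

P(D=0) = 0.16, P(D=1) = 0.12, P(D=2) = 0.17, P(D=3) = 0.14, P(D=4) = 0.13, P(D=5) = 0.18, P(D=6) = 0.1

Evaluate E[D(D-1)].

E[D(D-1)] = Σ d(d-1)·P(D=d)
 = 0·0.16 + 0·0.12 + 2·0.17 + 6·0.14 + 12·0.13 + 20·0.18 + 30·0.1
 = 0 + 0 + 0.34 + 0.84 + 1.56 + 3.6 + 3
 = 9.34

9.34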